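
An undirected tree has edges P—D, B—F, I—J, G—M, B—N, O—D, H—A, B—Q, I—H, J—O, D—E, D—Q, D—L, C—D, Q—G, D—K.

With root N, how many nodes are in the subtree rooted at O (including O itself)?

The subtree rooted at O contains: O, J, I, H, A — 5 nodes.

5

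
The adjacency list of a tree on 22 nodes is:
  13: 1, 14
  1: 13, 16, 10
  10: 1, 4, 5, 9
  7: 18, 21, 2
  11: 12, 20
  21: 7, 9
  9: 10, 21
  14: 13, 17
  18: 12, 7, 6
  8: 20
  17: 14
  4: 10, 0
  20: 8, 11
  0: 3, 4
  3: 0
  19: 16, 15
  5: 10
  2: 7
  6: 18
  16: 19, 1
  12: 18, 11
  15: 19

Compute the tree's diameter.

BFS from 8 reaches 17 last, at distance 12; BFS from 17 confirms no node is farther.
Path: 8 - 20 - 11 - 12 - 18 - 7 - 21 - 9 - 10 - 1 - 13 - 14 - 17.

12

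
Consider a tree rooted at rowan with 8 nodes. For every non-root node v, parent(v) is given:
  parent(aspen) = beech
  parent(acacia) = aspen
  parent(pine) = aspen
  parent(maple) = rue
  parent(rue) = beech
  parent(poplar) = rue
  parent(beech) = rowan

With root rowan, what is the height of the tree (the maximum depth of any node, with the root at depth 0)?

3

pine sits deepest: rowan–beech–aspen–pine — 3 edges from the root.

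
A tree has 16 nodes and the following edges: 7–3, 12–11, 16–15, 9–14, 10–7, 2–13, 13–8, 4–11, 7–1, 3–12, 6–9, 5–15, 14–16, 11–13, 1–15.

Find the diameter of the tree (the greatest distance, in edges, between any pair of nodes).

11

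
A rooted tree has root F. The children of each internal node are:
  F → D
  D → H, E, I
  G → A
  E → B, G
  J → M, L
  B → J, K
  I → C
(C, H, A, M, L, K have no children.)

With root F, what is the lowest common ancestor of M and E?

M's ancestor chain is M, J, B, E, D, F and E's is E, D, F; they first meet at E.

E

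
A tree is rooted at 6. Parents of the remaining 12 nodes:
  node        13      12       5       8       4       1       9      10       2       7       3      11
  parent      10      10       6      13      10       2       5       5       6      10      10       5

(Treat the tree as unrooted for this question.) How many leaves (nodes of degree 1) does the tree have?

8

Exactly 8 nodes have a single neighbour: 1, 3, 4, 7, 8, 9, 11, 12.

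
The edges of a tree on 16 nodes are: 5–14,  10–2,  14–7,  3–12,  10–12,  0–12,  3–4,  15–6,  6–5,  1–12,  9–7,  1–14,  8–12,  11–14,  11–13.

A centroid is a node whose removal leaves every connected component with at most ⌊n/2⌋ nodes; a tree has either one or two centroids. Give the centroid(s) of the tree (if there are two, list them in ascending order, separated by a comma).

1, 14

Delete 1: the remaining components have sizes 8, 7. Max 8 ≤ 8, so 1 is a centroid.
14 is adjacent to 1 and is also a centroid (the largest component after removing it is likewise 8).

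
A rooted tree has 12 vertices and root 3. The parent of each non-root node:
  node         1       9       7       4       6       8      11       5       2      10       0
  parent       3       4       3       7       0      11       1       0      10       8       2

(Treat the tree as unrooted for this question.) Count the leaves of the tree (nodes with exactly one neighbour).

3

Exactly 3 nodes have a single neighbour: 5, 6, 9.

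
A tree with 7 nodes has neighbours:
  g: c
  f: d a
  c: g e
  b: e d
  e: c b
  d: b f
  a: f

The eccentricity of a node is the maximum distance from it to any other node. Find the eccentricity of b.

The node farthest from b is g (a also at distance 3), via b – e – c – g — 3 edges.

3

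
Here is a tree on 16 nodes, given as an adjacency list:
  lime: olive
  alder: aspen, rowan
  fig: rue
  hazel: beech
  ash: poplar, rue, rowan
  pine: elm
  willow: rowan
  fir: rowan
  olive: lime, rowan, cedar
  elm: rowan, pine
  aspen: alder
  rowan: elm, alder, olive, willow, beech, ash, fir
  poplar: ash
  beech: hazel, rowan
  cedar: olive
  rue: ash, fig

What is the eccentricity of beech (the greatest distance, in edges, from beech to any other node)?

4

The node farthest from beech is fig, via beech-rowan-ash-rue-fig — 4 edges.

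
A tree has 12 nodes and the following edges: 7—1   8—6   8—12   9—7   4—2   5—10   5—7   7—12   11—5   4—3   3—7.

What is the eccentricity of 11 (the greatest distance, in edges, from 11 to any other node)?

A farthest node from 11 is 2 (6 also at distance 5).
The path 11 – 5 – 7 – 3 – 4 – 2 has 5 edges.

5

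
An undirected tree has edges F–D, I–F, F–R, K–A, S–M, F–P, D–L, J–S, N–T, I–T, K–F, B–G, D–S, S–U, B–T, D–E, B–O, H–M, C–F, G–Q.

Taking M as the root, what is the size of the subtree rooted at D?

D's subtree: {D, F, L, E, P, I, R, C, K, T, A, B, N, O, G, Q}, size 16.

16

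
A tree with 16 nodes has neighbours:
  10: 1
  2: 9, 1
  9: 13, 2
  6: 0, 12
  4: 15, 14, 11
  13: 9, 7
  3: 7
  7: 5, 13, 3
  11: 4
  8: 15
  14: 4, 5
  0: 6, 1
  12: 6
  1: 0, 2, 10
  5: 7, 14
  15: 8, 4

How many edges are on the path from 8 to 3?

8–15–4–14–5–7–3: 6 edges.

6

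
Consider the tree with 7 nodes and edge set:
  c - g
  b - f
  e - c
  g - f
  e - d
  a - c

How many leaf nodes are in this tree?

3

The leaves are a, b, d.
That is 3 leaves.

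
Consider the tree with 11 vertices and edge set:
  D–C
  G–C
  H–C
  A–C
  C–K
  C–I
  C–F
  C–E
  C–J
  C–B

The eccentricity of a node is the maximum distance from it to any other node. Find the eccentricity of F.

A farthest node from F is B (I, K, G, H, E, D, A, J also at distance 2).
The path F–C–B has 2 edges.

2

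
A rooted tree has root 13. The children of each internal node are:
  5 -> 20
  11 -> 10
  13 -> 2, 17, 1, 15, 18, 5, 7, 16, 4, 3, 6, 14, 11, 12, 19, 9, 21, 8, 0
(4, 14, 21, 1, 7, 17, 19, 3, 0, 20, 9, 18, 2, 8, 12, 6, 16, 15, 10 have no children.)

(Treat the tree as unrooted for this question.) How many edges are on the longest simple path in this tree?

A longest path is 10 - 11 - 13 - 5 - 20, with 4 edges.

4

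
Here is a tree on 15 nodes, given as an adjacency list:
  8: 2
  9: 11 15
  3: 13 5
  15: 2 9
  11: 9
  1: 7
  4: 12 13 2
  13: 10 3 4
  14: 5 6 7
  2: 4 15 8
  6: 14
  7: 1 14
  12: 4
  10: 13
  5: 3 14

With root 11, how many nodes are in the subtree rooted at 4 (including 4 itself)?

10

The subtree rooted at 4 contains: 4, 12, 13, 10, 3, 5, 14, 6, 7, 1 — 10 nodes.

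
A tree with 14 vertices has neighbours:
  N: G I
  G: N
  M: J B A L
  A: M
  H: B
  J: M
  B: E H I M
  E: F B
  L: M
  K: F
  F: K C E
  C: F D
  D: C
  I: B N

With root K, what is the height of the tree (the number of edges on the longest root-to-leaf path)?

G sits deepest: K-F-E-B-I-N-G — 6 edges from the root.

6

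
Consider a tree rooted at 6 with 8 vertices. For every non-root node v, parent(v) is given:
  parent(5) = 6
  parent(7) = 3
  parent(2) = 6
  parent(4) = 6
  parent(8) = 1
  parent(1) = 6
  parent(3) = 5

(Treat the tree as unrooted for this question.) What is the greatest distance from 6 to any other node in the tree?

Distances from 6 peak at 3, attained at 7.
6-5-3-7

3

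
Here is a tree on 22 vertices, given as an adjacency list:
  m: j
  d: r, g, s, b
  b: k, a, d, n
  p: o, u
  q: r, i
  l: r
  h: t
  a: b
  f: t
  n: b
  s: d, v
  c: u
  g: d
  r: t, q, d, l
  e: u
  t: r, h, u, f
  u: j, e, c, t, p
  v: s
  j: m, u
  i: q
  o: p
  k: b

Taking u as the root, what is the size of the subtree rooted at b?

4

b's subtree: {b, n, k, a}, size 4.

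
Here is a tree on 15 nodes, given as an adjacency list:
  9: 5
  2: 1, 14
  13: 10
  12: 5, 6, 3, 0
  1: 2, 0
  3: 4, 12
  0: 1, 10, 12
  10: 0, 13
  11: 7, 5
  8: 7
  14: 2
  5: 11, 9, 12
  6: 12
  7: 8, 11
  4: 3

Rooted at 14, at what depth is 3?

14–2–1–0–12–3 — 5 edges.

5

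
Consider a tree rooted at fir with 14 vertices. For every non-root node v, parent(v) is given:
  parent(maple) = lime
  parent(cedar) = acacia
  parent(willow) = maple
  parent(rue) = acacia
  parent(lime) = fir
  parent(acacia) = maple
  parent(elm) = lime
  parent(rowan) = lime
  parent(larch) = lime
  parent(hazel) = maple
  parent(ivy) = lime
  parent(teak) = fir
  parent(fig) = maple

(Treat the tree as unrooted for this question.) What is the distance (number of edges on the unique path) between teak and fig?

Walking from teak: teak - fir - lime - maple - fig. Length 4.

4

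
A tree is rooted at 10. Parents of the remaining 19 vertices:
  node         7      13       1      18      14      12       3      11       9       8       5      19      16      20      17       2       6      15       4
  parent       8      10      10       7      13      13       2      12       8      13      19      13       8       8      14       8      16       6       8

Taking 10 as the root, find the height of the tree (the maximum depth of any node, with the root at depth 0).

5

A deepest node is 15, reached by 10-13-8-16-6-15.
That path has 5 edges, so the height is 5.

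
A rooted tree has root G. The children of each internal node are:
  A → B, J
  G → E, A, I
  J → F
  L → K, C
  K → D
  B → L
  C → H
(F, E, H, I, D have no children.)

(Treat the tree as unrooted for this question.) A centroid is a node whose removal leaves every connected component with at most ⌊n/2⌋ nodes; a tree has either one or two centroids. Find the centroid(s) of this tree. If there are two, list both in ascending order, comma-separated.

A, B

Delete A: the remaining components have sizes 6, 3, 2. Max 6 ≤ 6, so A is a centroid.
B is adjacent to A and is also a centroid (the largest component after removing it is likewise 6).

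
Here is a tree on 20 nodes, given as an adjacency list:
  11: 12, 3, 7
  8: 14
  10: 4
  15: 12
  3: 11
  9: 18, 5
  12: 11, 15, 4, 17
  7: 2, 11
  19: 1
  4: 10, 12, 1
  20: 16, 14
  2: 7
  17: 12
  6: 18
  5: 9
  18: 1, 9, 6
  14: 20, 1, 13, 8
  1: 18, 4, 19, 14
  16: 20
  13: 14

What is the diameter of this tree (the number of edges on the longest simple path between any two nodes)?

8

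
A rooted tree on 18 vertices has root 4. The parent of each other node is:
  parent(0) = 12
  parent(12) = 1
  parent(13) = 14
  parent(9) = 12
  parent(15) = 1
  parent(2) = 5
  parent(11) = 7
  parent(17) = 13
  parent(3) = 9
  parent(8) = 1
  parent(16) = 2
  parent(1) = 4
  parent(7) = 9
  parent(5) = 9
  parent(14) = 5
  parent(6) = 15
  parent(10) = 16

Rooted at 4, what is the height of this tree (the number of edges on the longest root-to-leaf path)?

7

A deepest node is 10, reached by 4 – 1 – 12 – 9 – 5 – 2 – 16 – 10.
That path has 7 edges, so the height is 7.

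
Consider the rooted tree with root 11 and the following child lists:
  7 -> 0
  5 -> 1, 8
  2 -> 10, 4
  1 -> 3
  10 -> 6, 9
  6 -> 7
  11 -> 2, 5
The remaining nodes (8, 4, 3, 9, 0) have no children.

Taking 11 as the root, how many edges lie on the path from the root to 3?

3

11–5–1–3 — 3 edges.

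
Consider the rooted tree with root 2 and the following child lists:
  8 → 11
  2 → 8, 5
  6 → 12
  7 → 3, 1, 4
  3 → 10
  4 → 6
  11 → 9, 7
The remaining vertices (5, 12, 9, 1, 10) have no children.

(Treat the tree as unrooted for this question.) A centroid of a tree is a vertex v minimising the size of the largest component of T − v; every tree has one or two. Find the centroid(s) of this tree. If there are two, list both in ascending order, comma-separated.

Delete 7: the remaining components have sizes 5, 3, 2, 1. Max 5 ≤ 6, so 7 is a centroid.
Every other node leaves some component of size > 6, so the centroid is unique.

7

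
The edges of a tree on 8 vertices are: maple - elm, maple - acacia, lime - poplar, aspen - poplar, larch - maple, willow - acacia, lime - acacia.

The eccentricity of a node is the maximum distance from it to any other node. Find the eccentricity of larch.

A farthest node from larch is aspen.
The path larch-maple-acacia-lime-poplar-aspen has 5 edges.

5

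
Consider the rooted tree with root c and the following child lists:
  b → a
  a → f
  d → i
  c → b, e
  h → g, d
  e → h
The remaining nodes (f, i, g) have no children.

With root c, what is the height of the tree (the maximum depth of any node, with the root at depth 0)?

i sits deepest: c-e-h-d-i — 4 edges from the root.

4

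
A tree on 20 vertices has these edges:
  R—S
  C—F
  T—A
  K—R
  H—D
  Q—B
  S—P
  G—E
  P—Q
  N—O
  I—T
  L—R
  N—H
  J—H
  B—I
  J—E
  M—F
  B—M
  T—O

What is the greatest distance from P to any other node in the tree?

Distances from P peak at 10, attained at G.
P – Q – B – I – T – O – N – H – J – E – G

10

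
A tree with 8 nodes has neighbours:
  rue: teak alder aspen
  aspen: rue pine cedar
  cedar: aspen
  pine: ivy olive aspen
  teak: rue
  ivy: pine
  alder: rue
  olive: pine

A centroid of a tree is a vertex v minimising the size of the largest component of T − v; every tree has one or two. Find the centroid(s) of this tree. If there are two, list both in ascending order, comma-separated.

aspen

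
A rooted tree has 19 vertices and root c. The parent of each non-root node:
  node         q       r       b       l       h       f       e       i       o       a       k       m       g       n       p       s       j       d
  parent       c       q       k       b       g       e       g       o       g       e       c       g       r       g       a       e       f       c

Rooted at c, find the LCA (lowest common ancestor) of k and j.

Ancestors of k (toward the root): k, c.
Ancestors of j: j, f, e, g, r, q, c.
The deepest node appearing in both lists is c.

c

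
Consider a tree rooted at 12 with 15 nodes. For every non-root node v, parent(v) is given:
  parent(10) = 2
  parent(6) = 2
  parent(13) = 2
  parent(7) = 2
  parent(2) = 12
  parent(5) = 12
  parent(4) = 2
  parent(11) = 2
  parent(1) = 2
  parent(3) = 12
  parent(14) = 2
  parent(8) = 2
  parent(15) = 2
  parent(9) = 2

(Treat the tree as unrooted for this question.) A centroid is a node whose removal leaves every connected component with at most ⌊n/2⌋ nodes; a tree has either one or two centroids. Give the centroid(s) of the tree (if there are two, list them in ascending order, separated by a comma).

If 2 is removed the pieces have sizes 3, 1, 1, 1, 1, 1, 1, 1, 1, 1, 1, 1, all ≤ ⌊15/2⌋ = 7.
Every other node leaves some component of size > 7, so the centroid is unique.

2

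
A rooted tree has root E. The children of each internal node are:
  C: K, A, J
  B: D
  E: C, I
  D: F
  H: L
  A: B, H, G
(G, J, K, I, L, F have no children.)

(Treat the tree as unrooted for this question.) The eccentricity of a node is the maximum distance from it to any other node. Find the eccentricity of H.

4

The node farthest from H is I (F also at distance 4), via H – A – C – E – I — 4 edges.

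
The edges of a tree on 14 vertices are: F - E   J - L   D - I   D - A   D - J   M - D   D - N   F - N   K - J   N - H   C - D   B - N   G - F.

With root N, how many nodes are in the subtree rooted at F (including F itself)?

Descendants of F (including itself): F, G, E. That's 3.

3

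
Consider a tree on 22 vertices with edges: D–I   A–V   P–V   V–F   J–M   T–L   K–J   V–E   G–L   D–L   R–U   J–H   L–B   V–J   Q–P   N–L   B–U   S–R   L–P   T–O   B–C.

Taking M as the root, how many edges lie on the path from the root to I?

6

Path from M to I: M → J → V → P → L → D → I, which has 6 edges.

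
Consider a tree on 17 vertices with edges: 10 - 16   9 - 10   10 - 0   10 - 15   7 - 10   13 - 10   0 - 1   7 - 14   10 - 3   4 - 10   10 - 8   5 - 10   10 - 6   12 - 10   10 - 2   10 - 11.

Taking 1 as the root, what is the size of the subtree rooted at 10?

15

Descendants of 10 (including itself): 10, 15, 9, 11, 5, 8, 7, 2, 4, 6, 3, 16, 13, 12, 14. That's 15.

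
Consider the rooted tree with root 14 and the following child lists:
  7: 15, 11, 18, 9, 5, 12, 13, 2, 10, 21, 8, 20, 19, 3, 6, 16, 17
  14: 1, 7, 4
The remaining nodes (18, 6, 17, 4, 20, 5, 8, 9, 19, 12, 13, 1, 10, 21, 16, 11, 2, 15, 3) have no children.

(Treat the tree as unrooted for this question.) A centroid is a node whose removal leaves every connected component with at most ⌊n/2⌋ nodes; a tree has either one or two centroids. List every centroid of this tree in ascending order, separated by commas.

Delete 7: the remaining components have sizes 3, 1, 1, 1, 1, 1, 1, 1, 1, 1, 1, 1, 1, 1, 1, 1, 1, 1. Max 3 ≤ 10, so 7 is a centroid.
Every other node leaves some component of size > 10, so the centroid is unique.

7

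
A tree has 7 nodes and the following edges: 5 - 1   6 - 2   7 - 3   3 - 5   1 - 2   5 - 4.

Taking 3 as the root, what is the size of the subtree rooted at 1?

3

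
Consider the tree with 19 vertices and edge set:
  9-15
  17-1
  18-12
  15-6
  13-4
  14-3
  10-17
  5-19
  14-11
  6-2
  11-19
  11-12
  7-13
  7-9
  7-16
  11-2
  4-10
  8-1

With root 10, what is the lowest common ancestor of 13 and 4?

4

Path 13→root: 13 4 10; path 4→root: 4 10.
First common node: 4.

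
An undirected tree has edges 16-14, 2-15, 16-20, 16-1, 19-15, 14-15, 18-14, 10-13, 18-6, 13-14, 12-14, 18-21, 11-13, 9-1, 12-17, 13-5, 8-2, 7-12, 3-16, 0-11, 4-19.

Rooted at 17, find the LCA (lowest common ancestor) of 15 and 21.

14

15's ancestor chain is 15, 14, 12, 17 and 21's is 21, 18, 14, 12, 17; they first meet at 14.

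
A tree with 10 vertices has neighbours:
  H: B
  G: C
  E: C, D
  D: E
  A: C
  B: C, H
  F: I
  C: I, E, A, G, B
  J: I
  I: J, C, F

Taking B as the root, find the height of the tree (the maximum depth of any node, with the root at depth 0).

The longest root-to-leaf path is B–C–I–F (3 edges).

3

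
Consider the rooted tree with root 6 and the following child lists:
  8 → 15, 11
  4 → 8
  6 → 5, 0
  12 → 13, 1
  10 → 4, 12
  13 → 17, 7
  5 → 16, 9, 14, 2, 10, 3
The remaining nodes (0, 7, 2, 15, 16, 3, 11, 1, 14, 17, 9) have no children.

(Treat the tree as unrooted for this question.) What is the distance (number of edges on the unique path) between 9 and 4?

Walking from 9: 9 – 5 – 10 – 4. Length 3.

3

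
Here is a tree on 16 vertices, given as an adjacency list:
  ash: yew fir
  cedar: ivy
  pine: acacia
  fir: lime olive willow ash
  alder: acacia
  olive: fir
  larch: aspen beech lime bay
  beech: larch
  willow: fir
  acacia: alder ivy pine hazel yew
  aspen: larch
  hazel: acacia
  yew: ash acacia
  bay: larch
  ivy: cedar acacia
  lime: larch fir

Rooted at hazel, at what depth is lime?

5

Path from hazel to lime: hazel – acacia – yew – ash – fir – lime, which has 5 edges.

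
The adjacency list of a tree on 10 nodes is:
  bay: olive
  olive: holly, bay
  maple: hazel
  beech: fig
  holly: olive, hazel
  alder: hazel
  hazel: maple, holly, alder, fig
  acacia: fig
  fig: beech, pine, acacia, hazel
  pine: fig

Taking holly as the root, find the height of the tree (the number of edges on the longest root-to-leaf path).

3

A deepest node is pine, reached by holly → hazel → fig → pine.
That path has 3 edges, so the height is 3.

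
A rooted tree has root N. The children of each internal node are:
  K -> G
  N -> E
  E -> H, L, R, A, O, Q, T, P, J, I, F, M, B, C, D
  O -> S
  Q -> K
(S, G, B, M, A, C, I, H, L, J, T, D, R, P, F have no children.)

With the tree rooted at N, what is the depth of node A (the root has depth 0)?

Climbing from A to the root: A → E → N. That's 2 steps.

2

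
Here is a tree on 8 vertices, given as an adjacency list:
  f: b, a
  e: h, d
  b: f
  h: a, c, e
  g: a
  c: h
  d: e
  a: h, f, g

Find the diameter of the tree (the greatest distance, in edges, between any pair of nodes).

5

A longest path is d – e – h – a – f – b, with 5 edges.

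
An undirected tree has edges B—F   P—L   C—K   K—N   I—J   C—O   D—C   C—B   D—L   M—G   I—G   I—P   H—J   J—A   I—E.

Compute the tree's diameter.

8

A longest path is F-B-C-D-L-P-I-G-M, with 8 edges.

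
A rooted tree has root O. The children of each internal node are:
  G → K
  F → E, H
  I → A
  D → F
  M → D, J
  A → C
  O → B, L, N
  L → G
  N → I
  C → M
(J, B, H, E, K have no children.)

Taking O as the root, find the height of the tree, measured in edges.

8

The longest root-to-leaf path is O–N–I–A–C–M–D–F–E (8 edges).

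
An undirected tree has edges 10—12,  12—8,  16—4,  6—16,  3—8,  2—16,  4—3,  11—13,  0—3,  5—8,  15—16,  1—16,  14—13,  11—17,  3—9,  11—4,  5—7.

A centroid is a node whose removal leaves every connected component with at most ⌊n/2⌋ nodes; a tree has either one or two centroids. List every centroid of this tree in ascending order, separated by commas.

4

Removing 4 splits the tree into components of sizes 8, 5, 4; the largest is 8 ≤ ⌊18/2⌋ = 9.
No neighbour of 4 does as well, so 4 is the unique centroid.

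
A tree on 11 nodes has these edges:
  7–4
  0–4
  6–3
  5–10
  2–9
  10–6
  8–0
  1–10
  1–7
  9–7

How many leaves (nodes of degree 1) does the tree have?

Exactly 4 nodes have a single neighbour: 2, 3, 5, 8.

4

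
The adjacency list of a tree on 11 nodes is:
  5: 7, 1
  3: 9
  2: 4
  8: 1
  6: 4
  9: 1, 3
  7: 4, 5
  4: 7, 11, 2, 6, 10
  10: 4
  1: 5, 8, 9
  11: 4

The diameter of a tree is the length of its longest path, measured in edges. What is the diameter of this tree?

A longest path is 11-4-7-5-1-9-3, with 6 edges.

6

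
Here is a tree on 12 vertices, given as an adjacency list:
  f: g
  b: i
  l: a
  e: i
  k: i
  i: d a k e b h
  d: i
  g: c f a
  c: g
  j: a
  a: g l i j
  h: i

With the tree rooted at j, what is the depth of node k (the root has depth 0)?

j → a → i → k — 3 edges.

3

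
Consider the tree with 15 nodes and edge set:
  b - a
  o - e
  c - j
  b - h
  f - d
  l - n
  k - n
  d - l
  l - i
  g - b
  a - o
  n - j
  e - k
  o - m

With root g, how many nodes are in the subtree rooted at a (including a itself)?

12

Descendants of a (including itself): a, o, e, m, k, n, l, j, i, d, c, f. That's 12.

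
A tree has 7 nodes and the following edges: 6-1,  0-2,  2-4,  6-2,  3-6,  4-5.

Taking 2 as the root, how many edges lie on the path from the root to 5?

Climbing from 5 to the root: 5 – 4 – 2. That's 2 steps.

2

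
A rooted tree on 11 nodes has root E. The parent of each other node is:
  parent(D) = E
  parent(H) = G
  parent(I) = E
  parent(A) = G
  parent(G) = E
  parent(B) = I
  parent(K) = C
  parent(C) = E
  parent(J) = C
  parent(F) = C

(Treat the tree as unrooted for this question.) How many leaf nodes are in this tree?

Degree-1 nodes: A, B, D, F, H, J, K — 7 of them.

7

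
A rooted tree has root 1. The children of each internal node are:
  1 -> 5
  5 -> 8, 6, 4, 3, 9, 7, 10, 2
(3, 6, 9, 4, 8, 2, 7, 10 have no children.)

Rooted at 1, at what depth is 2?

1–5–2 — 2 edges.

2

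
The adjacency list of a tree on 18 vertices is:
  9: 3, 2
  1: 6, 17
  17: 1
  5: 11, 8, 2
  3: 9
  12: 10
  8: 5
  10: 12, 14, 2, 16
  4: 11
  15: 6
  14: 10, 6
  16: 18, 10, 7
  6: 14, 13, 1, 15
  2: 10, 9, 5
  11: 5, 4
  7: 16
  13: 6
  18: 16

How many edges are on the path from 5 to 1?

Walking from 5: 5–2–10–14–6–1. Length 5.

5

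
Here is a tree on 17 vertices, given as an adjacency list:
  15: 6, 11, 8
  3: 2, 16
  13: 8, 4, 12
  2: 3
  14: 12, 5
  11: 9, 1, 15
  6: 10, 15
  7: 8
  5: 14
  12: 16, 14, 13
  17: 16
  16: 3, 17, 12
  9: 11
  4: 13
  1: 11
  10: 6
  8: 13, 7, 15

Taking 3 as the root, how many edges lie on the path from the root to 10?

3 → 16 → 12 → 13 → 8 → 15 → 6 → 10 — 7 edges.

7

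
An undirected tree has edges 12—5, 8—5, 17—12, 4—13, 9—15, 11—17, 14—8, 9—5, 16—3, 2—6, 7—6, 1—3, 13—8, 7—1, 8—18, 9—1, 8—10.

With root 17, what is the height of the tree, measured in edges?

2 sits deepest: 17 → 12 → 5 → 9 → 1 → 7 → 6 → 2 — 7 edges from the root.

7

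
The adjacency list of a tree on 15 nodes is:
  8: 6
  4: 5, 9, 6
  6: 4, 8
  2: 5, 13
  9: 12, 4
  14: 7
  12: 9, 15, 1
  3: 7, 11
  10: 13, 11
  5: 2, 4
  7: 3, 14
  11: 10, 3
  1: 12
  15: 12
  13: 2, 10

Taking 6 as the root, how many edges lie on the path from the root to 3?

7

Climbing from 3 to the root: 3 → 11 → 10 → 13 → 2 → 5 → 4 → 6. That's 7 steps.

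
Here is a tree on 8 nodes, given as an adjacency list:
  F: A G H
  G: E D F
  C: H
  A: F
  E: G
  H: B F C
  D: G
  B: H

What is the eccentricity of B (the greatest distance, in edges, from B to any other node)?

A farthest node from B is D (E also at distance 4).
The path B–H–F–G–D has 4 edges.

4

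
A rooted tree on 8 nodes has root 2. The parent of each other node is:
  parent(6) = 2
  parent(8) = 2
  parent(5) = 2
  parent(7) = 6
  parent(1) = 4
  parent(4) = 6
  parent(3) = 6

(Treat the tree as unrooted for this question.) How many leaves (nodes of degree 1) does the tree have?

The leaves are 1, 3, 5, 7, 8.
That is 5 leaves.

5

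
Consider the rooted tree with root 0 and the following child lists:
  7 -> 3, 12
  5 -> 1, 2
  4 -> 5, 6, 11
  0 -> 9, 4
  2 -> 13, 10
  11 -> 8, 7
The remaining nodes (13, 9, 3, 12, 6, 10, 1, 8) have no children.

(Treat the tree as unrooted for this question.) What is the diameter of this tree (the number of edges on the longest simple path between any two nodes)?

6

BFS from 10 reaches 3 last, at distance 6; BFS from 3 confirms no node is farther.
Path: 10–2–5–4–11–7–3.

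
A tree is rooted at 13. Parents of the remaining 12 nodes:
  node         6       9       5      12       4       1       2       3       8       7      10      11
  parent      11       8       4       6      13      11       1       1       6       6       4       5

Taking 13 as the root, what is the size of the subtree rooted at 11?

Descendants of 11 (including itself): 11, 6, 1, 7, 8, 12, 3, 2, 9. That's 9.

9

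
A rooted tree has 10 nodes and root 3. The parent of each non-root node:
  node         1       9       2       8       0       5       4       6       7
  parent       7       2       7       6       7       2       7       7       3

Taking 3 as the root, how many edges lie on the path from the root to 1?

3–7–1 — 2 edges.

2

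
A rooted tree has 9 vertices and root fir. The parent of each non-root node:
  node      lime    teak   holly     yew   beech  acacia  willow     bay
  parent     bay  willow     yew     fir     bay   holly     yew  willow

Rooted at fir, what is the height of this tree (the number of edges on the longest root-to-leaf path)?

4

beech sits deepest: fir → yew → willow → bay → beech — 4 edges from the root.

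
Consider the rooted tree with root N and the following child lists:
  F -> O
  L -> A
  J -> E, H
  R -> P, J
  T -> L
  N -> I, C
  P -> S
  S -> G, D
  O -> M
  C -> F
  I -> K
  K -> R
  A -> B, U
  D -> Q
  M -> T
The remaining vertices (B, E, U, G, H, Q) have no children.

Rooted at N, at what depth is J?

4

Climbing from J to the root: J → R → K → I → N. That's 4 steps.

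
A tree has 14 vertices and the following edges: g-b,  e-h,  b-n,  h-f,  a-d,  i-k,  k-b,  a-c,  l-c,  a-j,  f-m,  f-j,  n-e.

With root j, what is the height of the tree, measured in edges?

i sits deepest: j – f – h – e – n – b – k – i — 7 edges from the root.

7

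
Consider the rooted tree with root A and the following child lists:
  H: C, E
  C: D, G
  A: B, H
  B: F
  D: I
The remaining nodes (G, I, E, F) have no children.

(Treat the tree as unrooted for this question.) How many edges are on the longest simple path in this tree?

BFS from F reaches I last, at distance 6; BFS from I confirms no node is farther.
Path: F – B – A – H – C – D – I.

6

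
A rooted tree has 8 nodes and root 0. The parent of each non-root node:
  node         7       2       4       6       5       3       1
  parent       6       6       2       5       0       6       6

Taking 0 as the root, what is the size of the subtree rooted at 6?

6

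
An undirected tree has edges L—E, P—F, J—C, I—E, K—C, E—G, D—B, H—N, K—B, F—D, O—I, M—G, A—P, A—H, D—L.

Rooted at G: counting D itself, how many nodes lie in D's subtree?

D's subtree: {D, B, F, K, P, C, A, J, H, N}, size 10.

10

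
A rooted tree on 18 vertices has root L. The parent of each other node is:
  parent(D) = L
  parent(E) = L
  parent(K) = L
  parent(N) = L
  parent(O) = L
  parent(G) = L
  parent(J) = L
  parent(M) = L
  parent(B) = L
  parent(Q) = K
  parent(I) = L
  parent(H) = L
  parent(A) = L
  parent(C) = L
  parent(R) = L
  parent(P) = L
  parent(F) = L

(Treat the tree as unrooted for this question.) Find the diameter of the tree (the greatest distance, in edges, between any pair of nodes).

3

BFS from Q reaches H last, at distance 3; BFS from H confirms no node is farther.
Path: Q - K - L - H.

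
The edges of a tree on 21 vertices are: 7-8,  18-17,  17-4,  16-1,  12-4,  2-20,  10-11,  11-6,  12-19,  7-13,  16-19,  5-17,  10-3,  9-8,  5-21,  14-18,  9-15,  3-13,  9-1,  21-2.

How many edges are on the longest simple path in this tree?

A longest path is 6-11-10-3-13-7-8-9-1-16-19-12-4-17-5-21-2-20, with 17 edges.

17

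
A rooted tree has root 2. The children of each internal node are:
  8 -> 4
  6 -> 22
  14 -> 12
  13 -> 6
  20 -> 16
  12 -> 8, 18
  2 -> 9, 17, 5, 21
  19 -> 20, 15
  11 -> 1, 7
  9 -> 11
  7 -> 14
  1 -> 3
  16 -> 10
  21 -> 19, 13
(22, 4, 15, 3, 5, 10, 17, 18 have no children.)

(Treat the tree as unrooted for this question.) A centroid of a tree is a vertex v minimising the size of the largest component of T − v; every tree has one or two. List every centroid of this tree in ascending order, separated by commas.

Delete 2: the remaining components have sizes 10, 9, 1, 1. Max 10 ≤ 11, so 2 is a centroid.
No neighbour of 2 does as well, so 2 is the unique centroid.

2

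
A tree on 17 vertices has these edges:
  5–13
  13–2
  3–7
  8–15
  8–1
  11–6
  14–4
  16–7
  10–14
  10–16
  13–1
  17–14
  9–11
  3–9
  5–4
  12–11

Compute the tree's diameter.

13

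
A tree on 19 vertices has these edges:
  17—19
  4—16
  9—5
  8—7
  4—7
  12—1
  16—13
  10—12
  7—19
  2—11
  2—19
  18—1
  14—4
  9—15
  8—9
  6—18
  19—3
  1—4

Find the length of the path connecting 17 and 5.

17 - 19 - 7 - 8 - 9 - 5: 5 edges.

5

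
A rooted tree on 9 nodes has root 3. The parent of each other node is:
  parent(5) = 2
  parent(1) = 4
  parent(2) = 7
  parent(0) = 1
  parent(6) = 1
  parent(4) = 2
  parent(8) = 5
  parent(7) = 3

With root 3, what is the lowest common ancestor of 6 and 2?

2

6's ancestor chain is 6, 1, 4, 2, 7, 3 and 2's is 2, 7, 3; they first meet at 2.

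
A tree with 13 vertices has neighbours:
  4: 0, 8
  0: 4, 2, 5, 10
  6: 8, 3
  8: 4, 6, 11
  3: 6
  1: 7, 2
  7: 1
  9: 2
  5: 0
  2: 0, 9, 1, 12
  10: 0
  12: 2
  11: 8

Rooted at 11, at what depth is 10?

4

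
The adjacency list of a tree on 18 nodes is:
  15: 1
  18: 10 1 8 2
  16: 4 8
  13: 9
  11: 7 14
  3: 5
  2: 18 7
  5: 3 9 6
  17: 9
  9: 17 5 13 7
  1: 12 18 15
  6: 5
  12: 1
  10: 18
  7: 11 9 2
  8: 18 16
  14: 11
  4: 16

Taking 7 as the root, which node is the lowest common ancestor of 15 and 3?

Ancestors of 15 (toward the root): 15, 1, 18, 2, 7.
Ancestors of 3: 3, 5, 9, 7.
The deepest node appearing in both lists is 7.

7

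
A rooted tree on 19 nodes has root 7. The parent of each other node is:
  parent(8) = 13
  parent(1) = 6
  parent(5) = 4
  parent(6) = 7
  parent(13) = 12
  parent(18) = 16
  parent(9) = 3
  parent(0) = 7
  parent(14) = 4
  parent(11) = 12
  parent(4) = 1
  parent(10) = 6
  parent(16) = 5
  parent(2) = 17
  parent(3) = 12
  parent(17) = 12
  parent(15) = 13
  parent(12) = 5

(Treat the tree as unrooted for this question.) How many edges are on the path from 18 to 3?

The path is 18 - 16 - 5 - 12 - 3, which has 4 edges.

4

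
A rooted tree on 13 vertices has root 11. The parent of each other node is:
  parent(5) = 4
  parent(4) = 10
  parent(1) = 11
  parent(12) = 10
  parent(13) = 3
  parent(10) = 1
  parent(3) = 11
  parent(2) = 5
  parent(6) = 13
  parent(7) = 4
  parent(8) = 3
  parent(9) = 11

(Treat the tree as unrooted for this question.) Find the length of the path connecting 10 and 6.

5

Walking from 10: 10–1–11–3–13–6. Length 5.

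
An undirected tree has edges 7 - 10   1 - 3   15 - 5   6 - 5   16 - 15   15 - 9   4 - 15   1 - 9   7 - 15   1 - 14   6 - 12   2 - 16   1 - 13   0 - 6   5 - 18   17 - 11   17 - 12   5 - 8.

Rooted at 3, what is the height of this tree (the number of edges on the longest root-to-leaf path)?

11 sits deepest: 3–1–9–15–5–6–12–17–11 — 8 edges from the root.

8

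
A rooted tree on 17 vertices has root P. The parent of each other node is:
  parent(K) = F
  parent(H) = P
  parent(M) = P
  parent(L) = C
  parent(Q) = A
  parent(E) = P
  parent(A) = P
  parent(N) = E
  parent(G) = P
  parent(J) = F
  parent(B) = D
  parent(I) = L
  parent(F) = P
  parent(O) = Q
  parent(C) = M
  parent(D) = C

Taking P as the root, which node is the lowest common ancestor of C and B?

Ancestors of C (toward the root): C, M, P.
Ancestors of B: B, D, C, M, P.
The deepest node appearing in both lists is C.

C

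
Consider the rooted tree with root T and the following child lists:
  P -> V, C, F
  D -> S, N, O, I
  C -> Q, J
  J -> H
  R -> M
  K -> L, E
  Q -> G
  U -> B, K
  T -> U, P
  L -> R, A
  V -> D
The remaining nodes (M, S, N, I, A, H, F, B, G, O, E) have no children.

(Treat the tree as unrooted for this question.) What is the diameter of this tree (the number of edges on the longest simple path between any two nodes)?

9

BFS from M reaches I last, at distance 9; BFS from I confirms no node is farther.
Path: M - R - L - K - U - T - P - V - D - I.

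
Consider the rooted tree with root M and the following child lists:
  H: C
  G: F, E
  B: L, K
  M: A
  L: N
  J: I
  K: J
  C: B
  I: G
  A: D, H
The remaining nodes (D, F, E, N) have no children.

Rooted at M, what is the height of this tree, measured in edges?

The longest root-to-leaf path is M-A-H-C-B-K-J-I-G-F (9 edges).

9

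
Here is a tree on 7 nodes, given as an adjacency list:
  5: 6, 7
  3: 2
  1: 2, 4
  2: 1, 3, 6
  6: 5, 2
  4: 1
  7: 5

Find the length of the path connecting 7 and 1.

4

Walking from 7: 7 - 5 - 6 - 2 - 1. Length 4.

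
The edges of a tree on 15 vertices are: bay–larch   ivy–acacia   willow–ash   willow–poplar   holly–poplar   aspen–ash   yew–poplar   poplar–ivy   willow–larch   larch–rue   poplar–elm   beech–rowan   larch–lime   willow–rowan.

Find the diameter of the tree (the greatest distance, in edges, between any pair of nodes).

5

Starting from aspen, a farthest node is acacia at distance 5.
One longest path: aspen-ash-willow-poplar-ivy-acacia.
So the diameter is 5.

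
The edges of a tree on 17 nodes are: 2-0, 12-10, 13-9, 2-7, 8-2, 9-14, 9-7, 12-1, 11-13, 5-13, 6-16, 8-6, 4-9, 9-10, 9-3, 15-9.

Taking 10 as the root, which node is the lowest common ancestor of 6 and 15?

9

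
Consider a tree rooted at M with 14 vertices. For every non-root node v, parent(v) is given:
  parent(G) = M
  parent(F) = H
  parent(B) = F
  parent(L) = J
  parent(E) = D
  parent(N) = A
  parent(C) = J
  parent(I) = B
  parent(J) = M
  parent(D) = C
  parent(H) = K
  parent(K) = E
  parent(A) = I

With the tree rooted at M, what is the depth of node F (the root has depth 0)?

7

M–J–C–D–E–K–H–F — 7 edges.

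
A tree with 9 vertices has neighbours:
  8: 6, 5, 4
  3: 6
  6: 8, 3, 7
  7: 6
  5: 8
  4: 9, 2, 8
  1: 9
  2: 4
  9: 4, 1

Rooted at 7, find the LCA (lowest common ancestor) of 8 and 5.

8's ancestor chain is 8, 6, 7 and 5's is 5, 8, 6, 7; they first meet at 8.

8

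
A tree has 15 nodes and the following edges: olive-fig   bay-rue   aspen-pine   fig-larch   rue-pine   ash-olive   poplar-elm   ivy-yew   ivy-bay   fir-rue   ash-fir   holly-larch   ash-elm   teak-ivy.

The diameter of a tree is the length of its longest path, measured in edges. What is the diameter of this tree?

A longest path is holly-larch-fig-olive-ash-fir-rue-bay-ivy-yew, with 9 edges.

9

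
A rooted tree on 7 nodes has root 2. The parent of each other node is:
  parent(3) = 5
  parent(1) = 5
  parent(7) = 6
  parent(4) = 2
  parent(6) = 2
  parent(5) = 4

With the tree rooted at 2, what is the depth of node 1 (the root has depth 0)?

Path from 2 to 1: 2 – 4 – 5 – 1, which has 3 edges.

3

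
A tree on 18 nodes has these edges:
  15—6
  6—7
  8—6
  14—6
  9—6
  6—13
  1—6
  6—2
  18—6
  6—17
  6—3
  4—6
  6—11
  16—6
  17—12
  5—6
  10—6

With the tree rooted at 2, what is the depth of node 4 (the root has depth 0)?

2 – 6 – 4 — 2 edges.

2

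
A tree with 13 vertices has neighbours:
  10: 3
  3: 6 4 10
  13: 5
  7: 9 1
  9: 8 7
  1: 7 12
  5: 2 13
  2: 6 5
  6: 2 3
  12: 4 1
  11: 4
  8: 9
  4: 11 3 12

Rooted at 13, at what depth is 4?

5

13 → 5 → 2 → 6 → 3 → 4 — 5 edges.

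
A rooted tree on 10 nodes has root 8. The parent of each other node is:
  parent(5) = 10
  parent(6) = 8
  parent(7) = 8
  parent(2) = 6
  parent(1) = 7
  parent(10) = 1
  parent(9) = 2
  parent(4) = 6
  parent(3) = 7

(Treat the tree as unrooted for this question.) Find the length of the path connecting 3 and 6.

Walking from 3: 3–7–8–6. Length 3.

3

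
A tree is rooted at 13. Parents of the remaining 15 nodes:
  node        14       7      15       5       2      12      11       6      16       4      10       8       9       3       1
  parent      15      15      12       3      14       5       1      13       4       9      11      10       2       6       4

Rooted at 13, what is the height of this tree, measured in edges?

A deepest node is 8, reached by 13 – 6 – 3 – 5 – 12 – 15 – 14 – 2 – 9 – 4 – 1 – 11 – 10 – 8.
That path has 13 edges, so the height is 13.

13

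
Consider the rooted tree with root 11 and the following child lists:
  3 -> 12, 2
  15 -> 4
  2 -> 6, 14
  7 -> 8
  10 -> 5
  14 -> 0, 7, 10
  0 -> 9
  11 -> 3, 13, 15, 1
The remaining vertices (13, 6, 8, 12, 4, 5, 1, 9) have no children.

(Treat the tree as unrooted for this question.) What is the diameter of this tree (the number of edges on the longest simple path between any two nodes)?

7

Starting from 4, a farthest node is 9 at distance 7.
One longest path: 4 – 15 – 11 – 3 – 2 – 14 – 0 – 9.
So the diameter is 7.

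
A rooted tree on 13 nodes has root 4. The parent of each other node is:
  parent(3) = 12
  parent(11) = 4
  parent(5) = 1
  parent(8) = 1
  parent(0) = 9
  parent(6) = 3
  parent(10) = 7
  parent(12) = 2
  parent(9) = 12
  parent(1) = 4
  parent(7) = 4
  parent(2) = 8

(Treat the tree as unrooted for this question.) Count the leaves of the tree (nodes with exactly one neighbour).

5

Degree-1 nodes: 0, 5, 6, 10, 11 — 5 of them.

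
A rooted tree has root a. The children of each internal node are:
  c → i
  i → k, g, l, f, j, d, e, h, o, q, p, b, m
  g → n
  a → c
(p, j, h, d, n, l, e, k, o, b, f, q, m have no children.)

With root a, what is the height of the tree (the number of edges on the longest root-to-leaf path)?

4

A deepest node is n, reached by a-c-i-g-n.
That path has 4 edges, so the height is 4.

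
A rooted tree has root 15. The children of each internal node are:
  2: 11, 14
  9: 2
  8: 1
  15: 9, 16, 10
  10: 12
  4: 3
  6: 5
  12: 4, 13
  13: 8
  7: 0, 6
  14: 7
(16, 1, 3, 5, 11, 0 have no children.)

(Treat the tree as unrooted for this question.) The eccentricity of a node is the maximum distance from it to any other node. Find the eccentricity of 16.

Distances from 16 peak at 7, attained at 5.
16-15-9-2-14-7-6-5

7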